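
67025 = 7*9575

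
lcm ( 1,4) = 4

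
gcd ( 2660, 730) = 10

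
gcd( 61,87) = 1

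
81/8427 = 27/2809 = 0.01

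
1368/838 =1+265/419 =1.63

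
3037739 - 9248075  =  -6210336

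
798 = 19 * 42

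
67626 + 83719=151345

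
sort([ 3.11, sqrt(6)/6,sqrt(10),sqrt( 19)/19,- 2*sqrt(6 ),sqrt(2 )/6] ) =[ - 2*sqrt( 6 ), sqrt(19 ) /19,sqrt(2 ) /6, sqrt( 6)/6, 3.11, sqrt( 10 ) ]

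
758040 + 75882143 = 76640183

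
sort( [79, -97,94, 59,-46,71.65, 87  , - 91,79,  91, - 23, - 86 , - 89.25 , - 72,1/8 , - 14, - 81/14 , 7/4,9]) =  [ - 97,-91, - 89.25, - 86  , - 72, - 46,  -  23, -14, - 81/14,1/8, 7/4,9,59, 71.65, 79,79 , 87, 91, 94]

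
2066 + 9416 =11482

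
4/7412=1/1853 = 0.00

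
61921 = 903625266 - 903563345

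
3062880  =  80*38286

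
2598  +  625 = 3223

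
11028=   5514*2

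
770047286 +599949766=1369997052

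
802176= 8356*96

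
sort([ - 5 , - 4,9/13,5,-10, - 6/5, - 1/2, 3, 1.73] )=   [ - 10, - 5, - 4, - 6/5, - 1/2, 9/13,1.73,3, 5]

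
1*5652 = 5652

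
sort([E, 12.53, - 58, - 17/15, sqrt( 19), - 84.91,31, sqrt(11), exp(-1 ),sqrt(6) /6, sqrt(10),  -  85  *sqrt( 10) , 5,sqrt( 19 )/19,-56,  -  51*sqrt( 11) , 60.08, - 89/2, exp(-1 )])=[ - 85 * sqrt( 10 ), - 51*sqrt(11), - 84.91 , -58, - 56,  -  89/2,-17/15,sqrt(19 ) /19, exp( - 1), exp( - 1),sqrt(6) /6,E,sqrt( 10),sqrt( 11 ),sqrt(19),5,12.53, 31,60.08]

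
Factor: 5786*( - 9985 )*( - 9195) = 2^1* 3^1 * 5^2*11^1 * 263^1*613^1*1997^1 = 531224665950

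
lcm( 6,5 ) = 30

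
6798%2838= 1122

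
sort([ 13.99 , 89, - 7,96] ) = [-7, 13.99, 89 , 96 ] 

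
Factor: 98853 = 3^1*83^1*397^1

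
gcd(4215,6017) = 1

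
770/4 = 385/2= 192.50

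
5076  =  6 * 846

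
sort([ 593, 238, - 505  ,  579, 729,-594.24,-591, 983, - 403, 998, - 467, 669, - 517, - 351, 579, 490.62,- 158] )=[ - 594.24,-591,-517,-505,- 467 , - 403, - 351, - 158, 238, 490.62,  579, 579,593, 669,729,983,998 ]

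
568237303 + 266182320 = 834419623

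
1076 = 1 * 1076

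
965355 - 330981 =634374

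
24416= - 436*(  -  56)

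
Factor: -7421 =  - 41^1*181^1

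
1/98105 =1/98105 = 0.00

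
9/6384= 3/2128 = 0.00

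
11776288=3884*3032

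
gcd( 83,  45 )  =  1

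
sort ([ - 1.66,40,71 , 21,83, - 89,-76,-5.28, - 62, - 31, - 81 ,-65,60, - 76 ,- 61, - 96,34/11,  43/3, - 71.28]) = [ - 96,-89, - 81,  -  76,-76,-71.28, -65, - 62,-61,-31,  -  5.28, - 1.66, 34/11, 43/3, 21,40,60,71,83 ]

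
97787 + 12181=109968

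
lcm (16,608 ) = 608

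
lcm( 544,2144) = 36448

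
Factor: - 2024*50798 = -2^4*11^2*23^1*2309^1 = - 102815152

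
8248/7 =1178 + 2/7  =  1178.29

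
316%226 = 90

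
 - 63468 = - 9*7052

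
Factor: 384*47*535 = 9655680 =2^7 * 3^1*5^1*47^1*107^1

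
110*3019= 332090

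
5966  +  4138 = 10104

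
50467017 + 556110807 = 606577824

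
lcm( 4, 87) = 348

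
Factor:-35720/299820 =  -2^1*3^(  -  1 )*47^1*263^ ( - 1 )  =  -  94/789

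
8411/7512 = 8411/7512=1.12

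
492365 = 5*98473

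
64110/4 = 32055/2 = 16027.50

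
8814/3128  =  4407/1564 =2.82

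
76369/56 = 1363+41/56 = 1363.73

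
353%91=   80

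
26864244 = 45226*594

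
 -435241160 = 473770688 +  - 909011848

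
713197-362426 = 350771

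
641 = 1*641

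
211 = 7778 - 7567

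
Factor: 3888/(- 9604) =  - 2^2 * 3^5*7^(- 4)  =  - 972/2401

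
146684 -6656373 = -6509689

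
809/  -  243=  - 4 + 163/243 = - 3.33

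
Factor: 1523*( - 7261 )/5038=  -2^ ( - 1 ) * 11^( - 1)*53^1*137^1 * 229^ ( - 1 )*1523^1=   -11058503/5038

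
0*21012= 0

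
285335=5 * 57067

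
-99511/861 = -99511/861 = -115.58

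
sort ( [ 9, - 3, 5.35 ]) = [ - 3, 5.35,9 ] 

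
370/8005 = 74/1601 = 0.05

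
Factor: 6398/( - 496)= - 3199/248 = - 2^( - 3)*7^1*31^(-1)*457^1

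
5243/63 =749/9 = 83.22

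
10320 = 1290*8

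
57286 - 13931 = 43355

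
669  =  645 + 24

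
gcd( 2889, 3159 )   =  27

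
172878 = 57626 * 3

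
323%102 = 17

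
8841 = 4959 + 3882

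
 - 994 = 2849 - 3843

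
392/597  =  392/597=0.66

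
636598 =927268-290670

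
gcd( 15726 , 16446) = 6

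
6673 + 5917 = 12590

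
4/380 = 1/95 = 0.01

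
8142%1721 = 1258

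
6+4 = 10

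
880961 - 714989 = 165972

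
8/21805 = 8/21805 = 0.00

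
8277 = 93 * 89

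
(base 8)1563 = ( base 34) px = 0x373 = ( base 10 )883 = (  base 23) 1f9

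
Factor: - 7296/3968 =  - 3^1*19^1*31^ ( - 1) = - 57/31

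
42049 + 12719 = 54768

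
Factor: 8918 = 2^1*7^3 *13^1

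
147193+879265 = 1026458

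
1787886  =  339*5274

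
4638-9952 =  - 5314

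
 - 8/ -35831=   8/35831  =  0.00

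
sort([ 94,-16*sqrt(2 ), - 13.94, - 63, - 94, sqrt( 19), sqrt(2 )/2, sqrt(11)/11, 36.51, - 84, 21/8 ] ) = [ - 94, - 84, - 63, - 16 * sqrt(2), - 13.94,sqrt( 11)/11 , sqrt( 2 )/2, 21/8, sqrt(19),36.51,94]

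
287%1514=287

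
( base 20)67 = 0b1111111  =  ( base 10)127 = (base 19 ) 6D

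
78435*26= 2039310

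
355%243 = 112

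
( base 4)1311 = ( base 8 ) 165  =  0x75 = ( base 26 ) 4d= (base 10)117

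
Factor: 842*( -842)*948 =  - 672097872 = - 2^4*3^1 * 79^1 * 421^2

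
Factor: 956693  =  67^1*109^1*131^1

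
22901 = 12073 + 10828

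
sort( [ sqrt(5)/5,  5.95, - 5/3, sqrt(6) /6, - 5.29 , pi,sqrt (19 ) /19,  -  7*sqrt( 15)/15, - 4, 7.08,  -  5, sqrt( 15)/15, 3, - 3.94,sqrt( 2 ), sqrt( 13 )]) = [ - 5.29, - 5, - 4, - 3.94, - 7*sqrt ( 15 ) /15, - 5/3, sqrt(19) /19, sqrt(15 )/15,sqrt(6 ) /6, sqrt( 5)/5, sqrt ( 2), 3, pi, sqrt(13 ) , 5.95,  7.08]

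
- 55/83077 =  -1+83022/83077 = - 0.00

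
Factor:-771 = - 3^1*257^1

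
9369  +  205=9574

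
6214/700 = 3107/350 = 8.88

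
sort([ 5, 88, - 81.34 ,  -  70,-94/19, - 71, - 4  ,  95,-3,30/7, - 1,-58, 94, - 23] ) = [ - 81.34 , - 71,  -  70,  -  58,-23, - 94/19,-4, - 3, -1, 30/7, 5,88, 94, 95]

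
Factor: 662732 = 2^2 * 7^1* 23669^1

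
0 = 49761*0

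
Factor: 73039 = 73039^1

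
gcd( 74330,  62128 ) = 2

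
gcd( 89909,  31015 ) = 1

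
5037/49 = 102 + 39/49  =  102.80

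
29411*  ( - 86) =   -  2529346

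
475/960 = 95/192=0.49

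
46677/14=46677/14  =  3334.07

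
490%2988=490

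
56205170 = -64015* (-878) 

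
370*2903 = 1074110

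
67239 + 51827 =119066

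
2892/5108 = 723/1277 = 0.57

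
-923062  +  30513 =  -892549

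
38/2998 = 19/1499= 0.01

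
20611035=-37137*(-555)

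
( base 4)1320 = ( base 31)3R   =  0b1111000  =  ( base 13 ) 93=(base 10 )120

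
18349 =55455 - 37106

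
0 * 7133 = 0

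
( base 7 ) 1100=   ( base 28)e0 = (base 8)610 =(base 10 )392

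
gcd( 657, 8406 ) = 9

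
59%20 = 19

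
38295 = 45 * 851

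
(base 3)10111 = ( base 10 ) 94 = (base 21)4a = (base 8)136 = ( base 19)4i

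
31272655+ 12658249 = 43930904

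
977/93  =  10 + 47/93 = 10.51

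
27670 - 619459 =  - 591789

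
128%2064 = 128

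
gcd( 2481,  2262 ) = 3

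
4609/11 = 419 = 419.00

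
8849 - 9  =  8840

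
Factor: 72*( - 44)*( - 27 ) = 2^5*3^5*11^1 =85536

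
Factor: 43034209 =43034209^1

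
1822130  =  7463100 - 5640970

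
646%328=318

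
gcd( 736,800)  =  32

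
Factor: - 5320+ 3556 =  - 2^2*3^2*7^2= -1764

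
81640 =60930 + 20710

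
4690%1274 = 868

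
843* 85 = 71655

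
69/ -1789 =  - 1 + 1720/1789 = - 0.04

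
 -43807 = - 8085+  - 35722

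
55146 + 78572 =133718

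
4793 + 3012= 7805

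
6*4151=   24906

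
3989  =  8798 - 4809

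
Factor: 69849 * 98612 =2^2 * 3^3 * 13^1*89^1*199^1*277^1 =6887949588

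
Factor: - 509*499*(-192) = 2^6*3^1*499^1 * 509^1 = 48766272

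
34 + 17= 51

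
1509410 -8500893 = -6991483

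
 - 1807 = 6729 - 8536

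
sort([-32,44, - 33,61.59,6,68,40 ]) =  [ - 33, -32,6, 40,44, 61.59,68]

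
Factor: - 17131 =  - 37^1 * 463^1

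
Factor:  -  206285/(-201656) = 2^( - 3 )*5^1*7^( - 1)*13^(-1 )*277^( - 1 )*41257^1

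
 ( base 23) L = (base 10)21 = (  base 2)10101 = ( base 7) 30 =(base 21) 10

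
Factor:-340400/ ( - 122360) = 370/133 = 2^1 * 5^1*7^ ( - 1)*19^( - 1)* 37^1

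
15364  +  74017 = 89381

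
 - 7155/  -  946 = 7155/946 = 7.56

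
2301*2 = 4602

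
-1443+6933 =5490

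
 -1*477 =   -  477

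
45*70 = 3150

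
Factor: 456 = 2^3*3^1*19^1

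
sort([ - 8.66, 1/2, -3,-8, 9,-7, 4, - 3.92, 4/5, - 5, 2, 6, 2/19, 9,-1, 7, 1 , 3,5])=[- 8.66,-8, - 7, - 5,-3.92, - 3 , - 1, 2/19, 1/2, 4/5,1,2, 3, 4 , 5, 6, 7,  9,9 ]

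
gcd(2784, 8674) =2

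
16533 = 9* 1837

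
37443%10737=5232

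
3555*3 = 10665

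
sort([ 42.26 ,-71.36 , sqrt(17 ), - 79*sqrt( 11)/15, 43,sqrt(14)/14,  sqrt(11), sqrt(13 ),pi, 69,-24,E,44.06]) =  [ - 71.36 , - 24, -79*sqrt(11 ) /15, sqrt( 14) /14,E,pi, sqrt(11),sqrt(13), sqrt(17 ) , 42.26,43, 44.06,  69]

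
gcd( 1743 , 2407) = 83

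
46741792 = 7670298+39071494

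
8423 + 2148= 10571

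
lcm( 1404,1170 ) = 7020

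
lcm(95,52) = 4940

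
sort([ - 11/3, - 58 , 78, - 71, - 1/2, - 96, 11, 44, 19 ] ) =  [ - 96, - 71, - 58, - 11/3, - 1/2, 11,19,44,78]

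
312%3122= 312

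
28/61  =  28/61 =0.46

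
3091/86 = 3091/86 =35.94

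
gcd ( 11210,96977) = 1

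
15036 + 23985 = 39021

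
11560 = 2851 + 8709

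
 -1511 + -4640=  -6151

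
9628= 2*4814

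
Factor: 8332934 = 2^1*311^1*13397^1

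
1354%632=90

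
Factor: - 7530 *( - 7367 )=55473510  =  2^1* 3^1*5^1 * 53^1*139^1*251^1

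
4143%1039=1026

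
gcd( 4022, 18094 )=2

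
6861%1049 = 567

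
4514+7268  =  11782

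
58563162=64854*903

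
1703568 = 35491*48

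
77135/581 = 77135/581= 132.76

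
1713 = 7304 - 5591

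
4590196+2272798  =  6862994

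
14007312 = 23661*592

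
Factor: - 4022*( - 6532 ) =2^3*23^1*71^1*2011^1  =  26271704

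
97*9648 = 935856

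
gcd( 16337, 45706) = 1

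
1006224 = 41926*24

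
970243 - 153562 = 816681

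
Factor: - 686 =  - 2^1*7^3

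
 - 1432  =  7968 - 9400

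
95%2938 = 95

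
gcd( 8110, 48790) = 10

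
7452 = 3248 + 4204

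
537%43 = 21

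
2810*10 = 28100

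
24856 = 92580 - 67724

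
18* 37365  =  672570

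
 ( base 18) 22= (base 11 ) 35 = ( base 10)38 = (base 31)17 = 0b100110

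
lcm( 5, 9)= 45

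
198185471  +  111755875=309941346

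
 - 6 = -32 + 26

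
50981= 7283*7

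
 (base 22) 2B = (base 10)55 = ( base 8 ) 67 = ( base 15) 3a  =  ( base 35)1k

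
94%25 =19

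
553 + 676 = 1229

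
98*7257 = 711186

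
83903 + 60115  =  144018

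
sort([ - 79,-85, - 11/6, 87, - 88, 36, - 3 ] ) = [ - 88, -85,-79, - 3, - 11/6,36,  87 ]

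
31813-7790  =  24023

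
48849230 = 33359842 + 15489388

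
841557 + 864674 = 1706231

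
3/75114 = 1/25038 = 0.00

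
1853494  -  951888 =901606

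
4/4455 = 4/4455=0.00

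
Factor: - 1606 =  - 2^1*11^1*73^1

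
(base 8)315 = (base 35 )5u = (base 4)3031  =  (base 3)21121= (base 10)205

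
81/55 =1 + 26/55 = 1.47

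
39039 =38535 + 504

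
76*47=3572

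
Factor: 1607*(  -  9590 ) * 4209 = - 2^1*3^1*5^1*7^1*23^1*61^1*137^1*1607^1 = -  64865446170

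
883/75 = 11 + 58/75 = 11.77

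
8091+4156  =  12247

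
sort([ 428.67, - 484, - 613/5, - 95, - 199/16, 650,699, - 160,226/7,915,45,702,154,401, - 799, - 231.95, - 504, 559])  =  [ - 799, - 504, - 484, - 231.95 ,-160, - 613/5, - 95, - 199/16, 226/7, 45,154,401, 428.67,  559,650, 699,702,  915]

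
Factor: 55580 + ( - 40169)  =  3^1*11^1*467^1 = 15411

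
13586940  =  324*41935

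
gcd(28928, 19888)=1808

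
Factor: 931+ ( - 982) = -3^1* 17^1 = - 51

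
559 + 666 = 1225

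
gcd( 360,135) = 45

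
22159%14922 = 7237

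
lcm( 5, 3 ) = 15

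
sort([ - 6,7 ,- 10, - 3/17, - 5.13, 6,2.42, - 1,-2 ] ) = [- 10,-6, - 5.13,  -  2, - 1,  -  3/17 , 2.42,6,7 ] 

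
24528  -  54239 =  - 29711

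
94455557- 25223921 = 69231636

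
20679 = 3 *6893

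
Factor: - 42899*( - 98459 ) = 4223792641 = 42899^1 * 98459^1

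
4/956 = 1/239 = 0.00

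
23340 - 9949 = 13391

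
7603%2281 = 760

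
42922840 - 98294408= - 55371568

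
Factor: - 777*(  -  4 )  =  3108=   2^2*3^1*7^1*37^1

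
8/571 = 8/571 = 0.01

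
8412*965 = 8117580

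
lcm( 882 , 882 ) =882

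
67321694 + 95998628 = 163320322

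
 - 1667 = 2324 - 3991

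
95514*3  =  286542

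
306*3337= 1021122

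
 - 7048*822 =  - 5793456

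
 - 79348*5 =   -  396740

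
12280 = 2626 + 9654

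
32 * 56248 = 1799936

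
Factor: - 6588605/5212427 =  - 5^1*11^( - 1 )*17^1*77513^1*473857^(-1) 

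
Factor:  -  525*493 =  - 258825 = - 3^1* 5^2*7^1*17^1*29^1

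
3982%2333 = 1649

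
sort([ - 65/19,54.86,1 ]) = [ - 65/19, 1 , 54.86 ]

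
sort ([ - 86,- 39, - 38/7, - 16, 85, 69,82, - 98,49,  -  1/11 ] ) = [ - 98, - 86, - 39,-16, - 38/7,-1/11 , 49,69, 82,85] 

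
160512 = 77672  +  82840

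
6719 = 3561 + 3158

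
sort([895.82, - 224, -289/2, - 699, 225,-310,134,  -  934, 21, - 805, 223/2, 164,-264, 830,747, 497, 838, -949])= [ - 949, - 934, - 805,-699,  -  310,-264, - 224, - 289/2  ,  21,223/2, 134,164,  225,497,747,830,838,895.82 ]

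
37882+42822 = 80704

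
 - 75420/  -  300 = 251 + 2/5 = 251.40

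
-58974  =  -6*9829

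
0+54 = 54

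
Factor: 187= 11^1*17^1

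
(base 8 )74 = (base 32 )1S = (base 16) 3c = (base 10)60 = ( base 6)140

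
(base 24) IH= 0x1c1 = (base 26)H7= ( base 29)FE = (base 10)449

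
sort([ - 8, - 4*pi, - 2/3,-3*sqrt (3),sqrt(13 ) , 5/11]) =[ - 4* pi, - 8,-3*sqrt( 3),  -  2/3,5/11,sqrt(13)]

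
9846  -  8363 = 1483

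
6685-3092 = 3593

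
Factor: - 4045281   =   - 3^1 * 1348427^1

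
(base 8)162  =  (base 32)3i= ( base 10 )114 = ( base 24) 4I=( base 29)3R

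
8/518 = 4/259   =  0.02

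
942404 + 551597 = 1494001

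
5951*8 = 47608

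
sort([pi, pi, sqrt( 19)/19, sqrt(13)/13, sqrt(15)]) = [sqrt( 19) /19, sqrt ( 13 )/13, pi, pi , sqrt( 15 ) ] 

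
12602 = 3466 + 9136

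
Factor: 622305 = 3^2*5^1*13829^1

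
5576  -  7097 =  - 1521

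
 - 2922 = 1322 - 4244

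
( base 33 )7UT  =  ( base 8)20702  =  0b10000111000010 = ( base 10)8642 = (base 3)102212002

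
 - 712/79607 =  - 1+78895/79607  =  - 0.01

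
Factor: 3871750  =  2^1*5^3*17^1*911^1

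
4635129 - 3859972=775157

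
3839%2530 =1309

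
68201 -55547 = 12654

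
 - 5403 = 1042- 6445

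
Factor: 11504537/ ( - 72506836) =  - 2^( - 2)*11^1*17^( - 1)*193^1*719^(-1 ) * 1483^( - 1 )*5419^1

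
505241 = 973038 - 467797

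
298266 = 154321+143945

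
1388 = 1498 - 110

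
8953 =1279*7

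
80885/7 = 11555 = 11555.00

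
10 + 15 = 25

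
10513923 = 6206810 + 4307113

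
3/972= 1/324 = 0.00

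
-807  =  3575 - 4382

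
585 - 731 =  - 146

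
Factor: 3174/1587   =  2 = 2^1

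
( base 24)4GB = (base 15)bee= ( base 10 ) 2699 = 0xA8B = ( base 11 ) 2034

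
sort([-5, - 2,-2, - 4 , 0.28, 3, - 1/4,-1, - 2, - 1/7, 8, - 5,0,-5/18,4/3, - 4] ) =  [ - 5, - 5, -4, - 4,-2, - 2, - 2, -1,-5/18,- 1/4,-1/7, 0,0.28 , 4/3, 3, 8]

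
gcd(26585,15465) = 5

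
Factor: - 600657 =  - 3^1*347^1*577^1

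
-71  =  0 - 71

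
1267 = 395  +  872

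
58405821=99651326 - 41245505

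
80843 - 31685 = 49158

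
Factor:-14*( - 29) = 2^1*7^1*29^1 = 406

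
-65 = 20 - 85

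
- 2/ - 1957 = 2/1957 = 0.00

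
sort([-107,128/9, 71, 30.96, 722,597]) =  [ - 107,128/9, 30.96,71, 597, 722 ] 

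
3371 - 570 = 2801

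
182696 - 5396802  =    -  5214106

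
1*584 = 584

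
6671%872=567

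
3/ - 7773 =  - 1/2591= - 0.00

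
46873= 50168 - 3295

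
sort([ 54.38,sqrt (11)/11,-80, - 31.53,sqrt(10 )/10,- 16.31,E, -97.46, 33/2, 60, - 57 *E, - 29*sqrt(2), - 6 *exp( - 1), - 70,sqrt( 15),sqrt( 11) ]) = [-57*E, - 97.46,-80,-70 ,- 29*sqrt( 2), - 31.53,- 16.31, - 6*exp( - 1),sqrt(11) /11, sqrt(10 ) /10,E, sqrt( 11),sqrt(15),33/2,54.38,60]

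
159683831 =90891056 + 68792775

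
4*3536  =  14144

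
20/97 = 20/97= 0.21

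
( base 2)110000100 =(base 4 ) 12010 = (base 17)15E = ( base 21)IA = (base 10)388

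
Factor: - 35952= - 2^4*3^1*7^1*107^1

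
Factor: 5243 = 7^2*107^1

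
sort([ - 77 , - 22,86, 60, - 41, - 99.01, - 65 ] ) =[ - 99.01 , - 77, - 65, - 41,-22,  60, 86]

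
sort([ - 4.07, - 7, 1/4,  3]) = [ - 7, - 4.07,1/4, 3 ] 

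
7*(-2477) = - 17339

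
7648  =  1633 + 6015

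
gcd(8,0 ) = 8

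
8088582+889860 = 8978442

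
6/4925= 6/4925 = 0.00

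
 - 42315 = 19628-61943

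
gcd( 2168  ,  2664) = 8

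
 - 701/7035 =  - 701/7035 = - 0.10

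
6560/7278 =3280/3639 =0.90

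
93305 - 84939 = 8366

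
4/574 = 2/287 = 0.01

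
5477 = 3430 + 2047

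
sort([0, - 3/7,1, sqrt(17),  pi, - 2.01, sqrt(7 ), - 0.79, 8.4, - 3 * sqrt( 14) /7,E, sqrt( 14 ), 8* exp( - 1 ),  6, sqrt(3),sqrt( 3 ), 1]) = [ - 2.01, - 3*sqrt(14) /7,-0.79,-3/7, 0,1,1, sqrt( 3), sqrt( 3), sqrt(7 ), E, 8*exp( - 1 ), pi,sqrt(14), sqrt(17 ), 6, 8.4]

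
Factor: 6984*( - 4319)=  - 30163896 = -2^3*3^2*7^1*97^1*617^1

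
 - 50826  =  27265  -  78091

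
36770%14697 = 7376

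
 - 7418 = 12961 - 20379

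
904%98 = 22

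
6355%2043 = 226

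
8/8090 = 4/4045=0.00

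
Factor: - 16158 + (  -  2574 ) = -2^2*3^1*7^1*223^1 = - 18732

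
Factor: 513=3^3 *19^1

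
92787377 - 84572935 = 8214442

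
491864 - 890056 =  - 398192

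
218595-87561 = 131034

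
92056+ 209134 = 301190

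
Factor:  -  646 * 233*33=  -  2^1 * 3^1* 11^1*17^1 *19^1 * 233^1 = - 4967094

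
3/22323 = 1/7441 = 0.00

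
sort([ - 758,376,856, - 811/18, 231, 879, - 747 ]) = [ - 758 , - 747, - 811/18, 231, 376 , 856, 879 ] 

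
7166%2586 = 1994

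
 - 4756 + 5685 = 929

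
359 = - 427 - -786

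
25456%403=67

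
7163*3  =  21489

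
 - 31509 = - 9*3501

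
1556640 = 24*64860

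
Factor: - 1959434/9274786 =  - 979717/4637393 = -317^(  -  1)*14629^( - 1 )*979717^1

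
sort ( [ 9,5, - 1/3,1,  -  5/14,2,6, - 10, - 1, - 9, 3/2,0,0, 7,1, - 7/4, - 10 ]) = [ - 10, - 10, - 9, - 7/4,- 1, - 5/14, - 1/3,0,0, 1, 1,3/2 , 2,5,6,7,9 ] 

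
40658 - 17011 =23647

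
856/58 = 428/29 = 14.76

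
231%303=231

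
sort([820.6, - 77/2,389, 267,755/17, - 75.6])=[ - 75.6,-77/2,  755/17,267 , 389,  820.6] 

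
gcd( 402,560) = 2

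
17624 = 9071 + 8553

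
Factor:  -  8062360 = -2^3*5^1*53^1*3803^1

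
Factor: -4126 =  - 2^1*2063^1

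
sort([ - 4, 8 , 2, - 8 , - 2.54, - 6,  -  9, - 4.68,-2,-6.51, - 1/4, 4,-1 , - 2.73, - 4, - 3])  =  [- 9, - 8, - 6.51, - 6, - 4.68, - 4, - 4, - 3, - 2.73, -2.54, - 2, - 1, - 1/4, 2, 4, 8] 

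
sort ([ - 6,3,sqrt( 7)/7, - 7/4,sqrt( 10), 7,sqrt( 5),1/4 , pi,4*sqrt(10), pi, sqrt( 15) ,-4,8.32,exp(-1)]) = [ - 6,-4, - 7/4, 1/4, exp( - 1) , sqrt ( 7)/7,sqrt( 5),3,pi,pi,sqrt( 10),  sqrt (15),7,8.32,4 *sqrt(10 ) ]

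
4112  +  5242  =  9354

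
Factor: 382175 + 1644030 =5^1*405241^1 = 2026205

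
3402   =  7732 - 4330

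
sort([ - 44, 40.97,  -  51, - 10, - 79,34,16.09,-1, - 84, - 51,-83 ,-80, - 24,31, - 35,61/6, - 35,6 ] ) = [ - 84,  -  83, - 80, - 79,-51,- 51, - 44, - 35, - 35,- 24,-10,-1,6,61/6,16.09,31,34,40.97] 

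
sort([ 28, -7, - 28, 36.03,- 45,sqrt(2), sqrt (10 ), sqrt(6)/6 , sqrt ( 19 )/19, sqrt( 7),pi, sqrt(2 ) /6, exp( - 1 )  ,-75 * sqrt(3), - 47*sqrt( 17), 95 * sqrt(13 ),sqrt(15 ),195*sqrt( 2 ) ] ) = [ - 47*sqrt( 17), - 75*sqrt( 3), - 45, - 28, - 7,sqrt( 19 ) /19, sqrt(  2) /6, exp( - 1 ),  sqrt(6 )/6, sqrt( 2 ) , sqrt( 7), pi, sqrt(10 ), sqrt( 15), 28, 36.03 , 195*sqrt(2), 95*sqrt (13 )] 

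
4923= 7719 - 2796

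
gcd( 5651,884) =1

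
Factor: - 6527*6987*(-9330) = 2^1*3^2*5^1 * 17^1*61^1*107^1*137^1*311^1 = 425486710170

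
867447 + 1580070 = 2447517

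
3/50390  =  3/50390 = 0.00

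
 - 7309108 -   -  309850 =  - 6999258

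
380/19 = 20 = 20.00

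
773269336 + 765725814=1538995150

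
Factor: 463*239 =110657 = 239^1*463^1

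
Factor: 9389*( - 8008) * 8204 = - 2^5*7^2 * 11^1 * 13^1*41^1*229^1*293^1 = - 616835066848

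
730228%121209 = 2974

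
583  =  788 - 205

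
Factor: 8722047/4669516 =2^( - 2 )*3^1*19^(-1 )*37^1*61441^(  -  1)*78577^1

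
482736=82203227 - 81720491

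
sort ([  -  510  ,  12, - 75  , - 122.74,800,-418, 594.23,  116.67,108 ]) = [ -510, - 418,  -  122.74, - 75,  12,108, 116.67,594.23, 800 ]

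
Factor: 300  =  2^2*3^1 *5^2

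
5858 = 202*29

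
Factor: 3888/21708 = 12/67 = 2^2 *3^1*67^( - 1)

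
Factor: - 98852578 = -2^1*11^1 * 503^1*8933^1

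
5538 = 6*923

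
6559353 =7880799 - 1321446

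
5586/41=5586/41 = 136.24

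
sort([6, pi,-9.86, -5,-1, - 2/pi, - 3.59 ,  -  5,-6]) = [-9.86,-6, - 5, - 5,-3.59,  -  1,  -  2/pi, pi,  6 ] 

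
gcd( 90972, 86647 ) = 1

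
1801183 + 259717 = 2060900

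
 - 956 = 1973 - 2929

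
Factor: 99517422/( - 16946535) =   -  2^1*5^ ( - 1)*66457^( - 1)*975661^1=- 1951322/332285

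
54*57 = 3078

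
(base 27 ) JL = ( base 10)534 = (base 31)H7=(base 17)1e7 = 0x216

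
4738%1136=194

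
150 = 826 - 676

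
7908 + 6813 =14721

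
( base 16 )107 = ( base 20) D3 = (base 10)263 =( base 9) 322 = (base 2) 100000111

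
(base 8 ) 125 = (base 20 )45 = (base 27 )34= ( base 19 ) 49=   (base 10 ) 85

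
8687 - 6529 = 2158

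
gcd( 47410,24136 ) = 862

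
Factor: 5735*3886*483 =10764239430  =  2^1*3^1*5^1 *7^1 *23^1*29^1*31^1*37^1*67^1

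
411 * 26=10686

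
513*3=1539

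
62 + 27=89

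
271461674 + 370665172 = 642126846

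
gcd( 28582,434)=62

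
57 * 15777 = 899289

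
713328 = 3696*193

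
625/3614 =625/3614= 0.17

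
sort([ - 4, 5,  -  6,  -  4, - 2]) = [ -6, - 4,  -  4, - 2, 5]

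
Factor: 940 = 2^2*5^1*47^1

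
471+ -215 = 256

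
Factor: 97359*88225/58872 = 2863165925/19624 = 2^(-3)*5^2*11^( - 1)*17^1*23^1*83^1*223^( - 1 )*3529^1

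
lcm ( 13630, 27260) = 27260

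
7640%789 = 539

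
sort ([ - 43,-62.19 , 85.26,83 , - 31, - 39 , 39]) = [ - 62.19 , - 43, - 39,-31,39,83 , 85.26]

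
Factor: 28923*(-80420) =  - 2325987660= -2^2 * 3^1*5^1 * 31^1*311^1*4021^1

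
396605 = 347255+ 49350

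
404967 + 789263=1194230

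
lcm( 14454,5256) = 57816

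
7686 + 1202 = 8888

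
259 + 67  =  326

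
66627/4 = 66627/4 = 16656.75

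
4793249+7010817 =11804066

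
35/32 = 35/32 = 1.09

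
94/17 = 94/17 =5.53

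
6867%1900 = 1167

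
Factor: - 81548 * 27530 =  - 2^3* 5^1 * 19^1*29^1 * 37^1*2753^1  =  - 2245016440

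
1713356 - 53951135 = - 52237779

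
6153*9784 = 60200952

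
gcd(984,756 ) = 12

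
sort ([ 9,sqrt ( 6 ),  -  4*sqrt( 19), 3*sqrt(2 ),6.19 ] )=[-4*sqrt(19 ),sqrt(6), 3*sqrt(2 ),6.19 , 9] 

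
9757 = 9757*1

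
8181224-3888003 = 4293221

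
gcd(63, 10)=1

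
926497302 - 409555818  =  516941484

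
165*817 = 134805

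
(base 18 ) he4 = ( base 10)5764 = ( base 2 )1011010000100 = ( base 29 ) 6om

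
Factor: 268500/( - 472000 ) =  - 537/944 = -2^( - 4)*3^1*59^(-1 )*179^1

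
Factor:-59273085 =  - 3^1*5^1 * 31^1 * 41^1*3109^1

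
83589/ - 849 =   -  27863/283 = - 98.46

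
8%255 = 8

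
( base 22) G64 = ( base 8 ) 17310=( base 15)2505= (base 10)7880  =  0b1111011001000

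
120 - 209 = - 89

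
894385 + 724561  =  1618946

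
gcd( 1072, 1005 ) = 67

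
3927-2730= 1197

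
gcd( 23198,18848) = 2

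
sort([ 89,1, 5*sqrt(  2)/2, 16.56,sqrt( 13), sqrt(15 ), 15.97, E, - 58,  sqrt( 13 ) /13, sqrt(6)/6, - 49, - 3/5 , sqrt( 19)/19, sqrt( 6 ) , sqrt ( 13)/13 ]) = [ - 58,- 49, - 3/5, sqrt(19)/19,sqrt( 13 ) /13,  sqrt( 13)/13, sqrt(6 )/6, 1, sqrt(6 ), E, 5*sqrt( 2)/2,sqrt(13 ),sqrt ( 15 ), 15.97, 16.56, 89] 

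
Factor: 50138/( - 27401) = -86/47  =  - 2^1*43^1*47^( - 1 ) 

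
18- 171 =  -153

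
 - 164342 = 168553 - 332895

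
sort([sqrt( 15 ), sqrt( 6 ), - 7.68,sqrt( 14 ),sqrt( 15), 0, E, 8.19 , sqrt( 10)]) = [ -7.68, 0,sqrt(6 ),E,sqrt( 10 ), sqrt( 14), sqrt(15 ),sqrt(15),8.19 ]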